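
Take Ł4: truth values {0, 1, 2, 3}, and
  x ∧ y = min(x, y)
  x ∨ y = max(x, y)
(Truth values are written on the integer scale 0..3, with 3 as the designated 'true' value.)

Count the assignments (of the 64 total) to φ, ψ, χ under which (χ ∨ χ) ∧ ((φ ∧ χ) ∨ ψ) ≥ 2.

value 3: 7 assignments (counts)
value 2: 17 assignments (counts)
value 1: 21 assignments
value 0: 19 assignments
So 24 of the 64 assignments meet the threshold.

24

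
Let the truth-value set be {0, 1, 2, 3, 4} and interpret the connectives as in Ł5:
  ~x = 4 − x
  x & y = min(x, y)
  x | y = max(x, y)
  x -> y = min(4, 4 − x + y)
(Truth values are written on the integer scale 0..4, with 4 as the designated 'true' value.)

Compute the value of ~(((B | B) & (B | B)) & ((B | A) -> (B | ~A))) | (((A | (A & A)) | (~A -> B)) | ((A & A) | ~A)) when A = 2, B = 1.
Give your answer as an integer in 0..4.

3

B | B = 1 | 1 = 1
B | B = 1 | 1 = 1
(B | B) & (B | B) = 1 & 1 = 1
B | A = 1 | 2 = 2
~A = ~2 = 2
B | ~A = 1 | 2 = 2
(B | A) -> (B | ~A) = 2 -> 2 = 4
((B | B) & (B | B)) & ((B | A) -> (B | ~A)) = 1 & 4 = 1
~(((B | B) & (B | B)) & ((B | A) -> (B | ~A))) = ~1 = 3
A & A = 2 & 2 = 2
A | (A & A) = 2 | 2 = 2
~A = ~2 = 2
~A -> B = 2 -> 1 = 3
(A | (A & A)) | (~A -> B) = 2 | 3 = 3
A & A = 2 & 2 = 2
~A = ~2 = 2
(A & A) | ~A = 2 | 2 = 2
((A | (A & A)) | (~A -> B)) | ((A & A) | ~A) = 3 | 2 = 3
~(((B | B) & (B | B)) & ((B | A) -> (B | ~A))) | (((A | (A & A)) | (~A -> B)) | ((A & A) | ~A)) = 3 | 3 = 3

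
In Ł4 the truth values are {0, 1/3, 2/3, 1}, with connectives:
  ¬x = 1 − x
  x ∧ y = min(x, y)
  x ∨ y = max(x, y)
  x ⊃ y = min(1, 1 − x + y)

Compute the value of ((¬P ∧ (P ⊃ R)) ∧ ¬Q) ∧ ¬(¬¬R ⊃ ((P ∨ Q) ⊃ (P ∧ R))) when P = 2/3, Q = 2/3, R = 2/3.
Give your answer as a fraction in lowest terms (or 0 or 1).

¬P = ¬2/3 = 1/3
P ⊃ R = 2/3 ⊃ 2/3 = 1
¬P ∧ (P ⊃ R) = 1/3 ∧ 1 = 1/3
¬Q = ¬2/3 = 1/3
(¬P ∧ (P ⊃ R)) ∧ ¬Q = 1/3 ∧ 1/3 = 1/3
¬R = ¬2/3 = 1/3
¬¬R = ¬1/3 = 2/3
P ∨ Q = 2/3 ∨ 2/3 = 2/3
P ∧ R = 2/3 ∧ 2/3 = 2/3
(P ∨ Q) ⊃ (P ∧ R) = 2/3 ⊃ 2/3 = 1
¬¬R ⊃ ((P ∨ Q) ⊃ (P ∧ R)) = 2/3 ⊃ 1 = 1
¬(¬¬R ⊃ ((P ∨ Q) ⊃ (P ∧ R))) = ¬1 = 0
((¬P ∧ (P ⊃ R)) ∧ ¬Q) ∧ ¬(¬¬R ⊃ ((P ∨ Q) ⊃ (P ∧ R))) = 1/3 ∧ 0 = 0

0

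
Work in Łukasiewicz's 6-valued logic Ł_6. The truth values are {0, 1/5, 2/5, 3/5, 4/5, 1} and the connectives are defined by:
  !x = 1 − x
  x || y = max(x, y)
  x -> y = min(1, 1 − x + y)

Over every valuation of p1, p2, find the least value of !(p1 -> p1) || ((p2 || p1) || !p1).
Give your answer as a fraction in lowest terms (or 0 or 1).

3/5

Take p1 = 2/5, p2 = 0:
p1 -> p1 = 2/5 -> 2/5 = 1
!(p1 -> p1) = !1 = 0
p2 || p1 = 0 || 2/5 = 2/5
!p1 = !2/5 = 3/5
(p2 || p1) || !p1 = 2/5 || 3/5 = 3/5
!(p1 -> p1) || ((p2 || p1) || !p1) = 0 || 3/5 = 3/5
No assignment yields a value below 3/5, so this is the minimum.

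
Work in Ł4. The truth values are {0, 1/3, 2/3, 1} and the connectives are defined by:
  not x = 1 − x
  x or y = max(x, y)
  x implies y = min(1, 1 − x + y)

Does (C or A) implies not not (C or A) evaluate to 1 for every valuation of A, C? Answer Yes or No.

Yes

A = 0, C = 0 ↦ 1
A = 0, C = 1/3 ↦ 1
A = 0, C = 2/3 ↦ 1
A = 0, C = 1 ↦ 1
A = 1/3, C = 0 ↦ 1
A = 1/3, C = 1/3 ↦ 1
A = 1/3, C = 2/3 ↦ 1
A = 1/3, C = 1 ↦ 1
A = 2/3, C = 0 ↦ 1
A = 2/3, C = 1/3 ↦ 1
A = 2/3, C = 2/3 ↦ 1
A = 2/3, C = 1 ↦ 1
A = 1, C = 0 ↦ 1
A = 1, C = 1/3 ↦ 1
A = 1, C = 2/3 ↦ 1
A = 1, C = 1 ↦ 1
Every assignment gives a value ≥ 1.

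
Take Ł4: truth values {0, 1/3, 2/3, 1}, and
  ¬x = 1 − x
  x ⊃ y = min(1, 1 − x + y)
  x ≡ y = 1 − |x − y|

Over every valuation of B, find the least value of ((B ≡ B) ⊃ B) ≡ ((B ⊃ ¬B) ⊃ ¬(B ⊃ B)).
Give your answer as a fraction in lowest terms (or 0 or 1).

Take B = 1/3:
B ≡ B = 1/3 ≡ 1/3 = 1
(B ≡ B) ⊃ B = 1 ⊃ 1/3 = 1/3
¬B = ¬1/3 = 2/3
B ⊃ ¬B = 1/3 ⊃ 2/3 = 1
B ⊃ B = 1/3 ⊃ 1/3 = 1
¬(B ⊃ B) = ¬1 = 0
(B ⊃ ¬B) ⊃ ¬(B ⊃ B) = 1 ⊃ 0 = 0
((B ≡ B) ⊃ B) ≡ ((B ⊃ ¬B) ⊃ ¬(B ⊃ B)) = 1/3 ≡ 0 = 2/3
No assignment yields a value below 2/3, so this is the minimum.

2/3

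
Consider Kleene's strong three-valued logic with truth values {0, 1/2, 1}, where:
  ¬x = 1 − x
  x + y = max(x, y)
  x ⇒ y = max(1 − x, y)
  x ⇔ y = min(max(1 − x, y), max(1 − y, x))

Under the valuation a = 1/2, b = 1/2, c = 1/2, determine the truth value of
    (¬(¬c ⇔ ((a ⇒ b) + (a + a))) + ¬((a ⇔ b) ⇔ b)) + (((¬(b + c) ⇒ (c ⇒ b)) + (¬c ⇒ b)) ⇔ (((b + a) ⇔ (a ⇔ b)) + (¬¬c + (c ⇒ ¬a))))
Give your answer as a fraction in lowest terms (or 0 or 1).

1/2

¬c = ¬1/2 = 1/2
a ⇒ b = 1/2 ⇒ 1/2 = 1/2
a + a = 1/2 + 1/2 = 1/2
(a ⇒ b) + (a + a) = 1/2 + 1/2 = 1/2
¬c ⇔ ((a ⇒ b) + (a + a)) = 1/2 ⇔ 1/2 = 1/2
¬(¬c ⇔ ((a ⇒ b) + (a + a))) = ¬1/2 = 1/2
a ⇔ b = 1/2 ⇔ 1/2 = 1/2
(a ⇔ b) ⇔ b = 1/2 ⇔ 1/2 = 1/2
¬((a ⇔ b) ⇔ b) = ¬1/2 = 1/2
¬(¬c ⇔ ((a ⇒ b) + (a + a))) + ¬((a ⇔ b) ⇔ b) = 1/2 + 1/2 = 1/2
b + c = 1/2 + 1/2 = 1/2
¬(b + c) = ¬1/2 = 1/2
c ⇒ b = 1/2 ⇒ 1/2 = 1/2
¬(b + c) ⇒ (c ⇒ b) = 1/2 ⇒ 1/2 = 1/2
¬c = ¬1/2 = 1/2
¬c ⇒ b = 1/2 ⇒ 1/2 = 1/2
(¬(b + c) ⇒ (c ⇒ b)) + (¬c ⇒ b) = 1/2 + 1/2 = 1/2
b + a = 1/2 + 1/2 = 1/2
a ⇔ b = 1/2 ⇔ 1/2 = 1/2
(b + a) ⇔ (a ⇔ b) = 1/2 ⇔ 1/2 = 1/2
¬c = ¬1/2 = 1/2
¬¬c = ¬1/2 = 1/2
¬a = ¬1/2 = 1/2
c ⇒ ¬a = 1/2 ⇒ 1/2 = 1/2
¬¬c + (c ⇒ ¬a) = 1/2 + 1/2 = 1/2
((b + a) ⇔ (a ⇔ b)) + (¬¬c + (c ⇒ ¬a)) = 1/2 + 1/2 = 1/2
((¬(b + c) ⇒ (c ⇒ b)) + (¬c ⇒ b)) ⇔ (((b + a) ⇔ (a ⇔ b)) + (¬¬c + (c ⇒ ¬a))) = 1/2 ⇔ 1/2 = 1/2
(¬(¬c ⇔ ((a ⇒ b) + (a + a))) + ¬((a ⇔ b) ⇔ b)) + (((¬(b + c) ⇒ (c ⇒ b)) + (¬c ⇒ b)) ⇔ (((b + a) ⇔ (a ⇔ b)) + (¬¬c + (c ⇒ ¬a)))) = 1/2 + 1/2 = 1/2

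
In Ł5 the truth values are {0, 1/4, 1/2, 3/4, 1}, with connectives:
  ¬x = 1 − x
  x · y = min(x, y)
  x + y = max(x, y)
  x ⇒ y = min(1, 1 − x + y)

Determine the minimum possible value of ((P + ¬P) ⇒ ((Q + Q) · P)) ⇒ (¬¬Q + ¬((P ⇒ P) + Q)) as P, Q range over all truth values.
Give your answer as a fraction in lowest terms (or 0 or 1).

1/2

Take P = 1/2, Q = 0:
¬P = ¬1/2 = 1/2
P + ¬P = 1/2 + 1/2 = 1/2
Q + Q = 0 + 0 = 0
(Q + Q) · P = 0 · 1/2 = 0
(P + ¬P) ⇒ ((Q + Q) · P) = 1/2 ⇒ 0 = 1/2
¬Q = ¬0 = 1
¬¬Q = ¬1 = 0
P ⇒ P = 1/2 ⇒ 1/2 = 1
(P ⇒ P) + Q = 1 + 0 = 1
¬((P ⇒ P) + Q) = ¬1 = 0
¬¬Q + ¬((P ⇒ P) + Q) = 0 + 0 = 0
((P + ¬P) ⇒ ((Q + Q) · P)) ⇒ (¬¬Q + ¬((P ⇒ P) + Q)) = 1/2 ⇒ 0 = 1/2
No assignment yields a value below 1/2, so this is the minimum.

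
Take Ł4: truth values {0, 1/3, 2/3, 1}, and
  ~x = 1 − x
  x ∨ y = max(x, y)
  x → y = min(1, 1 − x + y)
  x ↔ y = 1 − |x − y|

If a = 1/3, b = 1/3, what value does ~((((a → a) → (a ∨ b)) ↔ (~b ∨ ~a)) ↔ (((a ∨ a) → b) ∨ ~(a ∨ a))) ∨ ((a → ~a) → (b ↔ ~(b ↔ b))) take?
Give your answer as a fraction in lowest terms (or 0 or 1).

a → a = 1/3 → 1/3 = 1
a ∨ b = 1/3 ∨ 1/3 = 1/3
(a → a) → (a ∨ b) = 1 → 1/3 = 1/3
~b = ~1/3 = 2/3
~a = ~1/3 = 2/3
~b ∨ ~a = 2/3 ∨ 2/3 = 2/3
((a → a) → (a ∨ b)) ↔ (~b ∨ ~a) = 1/3 ↔ 2/3 = 2/3
a ∨ a = 1/3 ∨ 1/3 = 1/3
(a ∨ a) → b = 1/3 → 1/3 = 1
a ∨ a = 1/3 ∨ 1/3 = 1/3
~(a ∨ a) = ~1/3 = 2/3
((a ∨ a) → b) ∨ ~(a ∨ a) = 1 ∨ 2/3 = 1
(((a → a) → (a ∨ b)) ↔ (~b ∨ ~a)) ↔ (((a ∨ a) → b) ∨ ~(a ∨ a)) = 2/3 ↔ 1 = 2/3
~((((a → a) → (a ∨ b)) ↔ (~b ∨ ~a)) ↔ (((a ∨ a) → b) ∨ ~(a ∨ a))) = ~2/3 = 1/3
~a = ~1/3 = 2/3
a → ~a = 1/3 → 2/3 = 1
b ↔ b = 1/3 ↔ 1/3 = 1
~(b ↔ b) = ~1 = 0
b ↔ ~(b ↔ b) = 1/3 ↔ 0 = 2/3
(a → ~a) → (b ↔ ~(b ↔ b)) = 1 → 2/3 = 2/3
~((((a → a) → (a ∨ b)) ↔ (~b ∨ ~a)) ↔ (((a ∨ a) → b) ∨ ~(a ∨ a))) ∨ ((a → ~a) → (b ↔ ~(b ↔ b))) = 1/3 ∨ 2/3 = 2/3

2/3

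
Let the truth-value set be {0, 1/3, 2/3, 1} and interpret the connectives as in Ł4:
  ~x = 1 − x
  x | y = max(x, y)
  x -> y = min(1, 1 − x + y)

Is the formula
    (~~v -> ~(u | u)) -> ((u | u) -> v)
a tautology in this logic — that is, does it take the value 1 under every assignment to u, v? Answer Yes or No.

Counterexample: take u = 1/3, v = 0.
~v = ~0 = 1
~~v = ~1 = 0
u | u = 1/3 | 1/3 = 1/3
~(u | u) = ~1/3 = 2/3
~~v -> ~(u | u) = 0 -> 2/3 = 1
u | u = 1/3 | 1/3 = 1/3
(u | u) -> v = 1/3 -> 0 = 2/3
(~~v -> ~(u | u)) -> ((u | u) -> v) = 1 -> 2/3 = 2/3
This gives 2/3 ≠ 1.

No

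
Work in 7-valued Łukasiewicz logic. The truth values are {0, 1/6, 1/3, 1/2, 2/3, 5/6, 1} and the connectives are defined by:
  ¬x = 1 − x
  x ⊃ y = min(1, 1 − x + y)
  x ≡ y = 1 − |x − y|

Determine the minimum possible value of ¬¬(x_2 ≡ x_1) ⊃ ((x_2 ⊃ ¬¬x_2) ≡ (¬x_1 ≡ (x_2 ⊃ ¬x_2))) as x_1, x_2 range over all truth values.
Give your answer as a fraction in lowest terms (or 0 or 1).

1/2

Take x_1 = 1/2, x_2 = 1/2:
x_2 ≡ x_1 = 1/2 ≡ 1/2 = 1
¬(x_2 ≡ x_1) = ¬1 = 0
¬¬(x_2 ≡ x_1) = ¬0 = 1
¬x_2 = ¬1/2 = 1/2
¬¬x_2 = ¬1/2 = 1/2
x_2 ⊃ ¬¬x_2 = 1/2 ⊃ 1/2 = 1
¬x_1 = ¬1/2 = 1/2
¬x_2 = ¬1/2 = 1/2
x_2 ⊃ ¬x_2 = 1/2 ⊃ 1/2 = 1
¬x_1 ≡ (x_2 ⊃ ¬x_2) = 1/2 ≡ 1 = 1/2
(x_2 ⊃ ¬¬x_2) ≡ (¬x_1 ≡ (x_2 ⊃ ¬x_2)) = 1 ≡ 1/2 = 1/2
¬¬(x_2 ≡ x_1) ⊃ ((x_2 ⊃ ¬¬x_2) ≡ (¬x_1 ≡ (x_2 ⊃ ¬x_2))) = 1 ⊃ 1/2 = 1/2
No assignment yields a value below 1/2, so this is the minimum.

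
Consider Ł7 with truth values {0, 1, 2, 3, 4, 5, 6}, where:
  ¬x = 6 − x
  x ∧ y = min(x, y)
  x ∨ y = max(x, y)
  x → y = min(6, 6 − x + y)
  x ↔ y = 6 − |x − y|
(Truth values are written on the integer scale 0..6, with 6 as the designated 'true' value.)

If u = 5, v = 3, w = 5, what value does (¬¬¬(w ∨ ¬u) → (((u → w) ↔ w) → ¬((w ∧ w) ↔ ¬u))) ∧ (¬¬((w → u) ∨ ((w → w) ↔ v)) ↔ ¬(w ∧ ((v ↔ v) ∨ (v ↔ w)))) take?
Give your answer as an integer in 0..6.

¬u = ¬5 = 1
w ∨ ¬u = 5 ∨ 1 = 5
¬(w ∨ ¬u) = ¬5 = 1
¬¬(w ∨ ¬u) = ¬1 = 5
¬¬¬(w ∨ ¬u) = ¬5 = 1
u → w = 5 → 5 = 6
(u → w) ↔ w = 6 ↔ 5 = 5
w ∧ w = 5 ∧ 5 = 5
¬u = ¬5 = 1
(w ∧ w) ↔ ¬u = 5 ↔ 1 = 2
¬((w ∧ w) ↔ ¬u) = ¬2 = 4
((u → w) ↔ w) → ¬((w ∧ w) ↔ ¬u) = 5 → 4 = 5
¬¬¬(w ∨ ¬u) → (((u → w) ↔ w) → ¬((w ∧ w) ↔ ¬u)) = 1 → 5 = 6
w → u = 5 → 5 = 6
w → w = 5 → 5 = 6
(w → w) ↔ v = 6 ↔ 3 = 3
(w → u) ∨ ((w → w) ↔ v) = 6 ∨ 3 = 6
¬((w → u) ∨ ((w → w) ↔ v)) = ¬6 = 0
¬¬((w → u) ∨ ((w → w) ↔ v)) = ¬0 = 6
v ↔ v = 3 ↔ 3 = 6
v ↔ w = 3 ↔ 5 = 4
(v ↔ v) ∨ (v ↔ w) = 6 ∨ 4 = 6
w ∧ ((v ↔ v) ∨ (v ↔ w)) = 5 ∧ 6 = 5
¬(w ∧ ((v ↔ v) ∨ (v ↔ w))) = ¬5 = 1
¬¬((w → u) ∨ ((w → w) ↔ v)) ↔ ¬(w ∧ ((v ↔ v) ∨ (v ↔ w))) = 6 ↔ 1 = 1
(¬¬¬(w ∨ ¬u) → (((u → w) ↔ w) → ¬((w ∧ w) ↔ ¬u))) ∧ (¬¬((w → u) ∨ ((w → w) ↔ v)) ↔ ¬(w ∧ ((v ↔ v) ∨ (v ↔ w)))) = 6 ∧ 1 = 1

1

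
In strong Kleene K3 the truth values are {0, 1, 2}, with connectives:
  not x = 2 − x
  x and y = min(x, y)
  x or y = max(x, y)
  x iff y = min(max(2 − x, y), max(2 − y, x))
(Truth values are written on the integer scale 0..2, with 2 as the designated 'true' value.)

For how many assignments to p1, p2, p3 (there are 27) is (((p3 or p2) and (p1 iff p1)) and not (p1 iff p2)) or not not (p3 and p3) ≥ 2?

11

value 2: 11 assignments (counts)
value 1: 12 assignments
value 0: 4 assignments
So 11 of the 27 assignments meet the threshold.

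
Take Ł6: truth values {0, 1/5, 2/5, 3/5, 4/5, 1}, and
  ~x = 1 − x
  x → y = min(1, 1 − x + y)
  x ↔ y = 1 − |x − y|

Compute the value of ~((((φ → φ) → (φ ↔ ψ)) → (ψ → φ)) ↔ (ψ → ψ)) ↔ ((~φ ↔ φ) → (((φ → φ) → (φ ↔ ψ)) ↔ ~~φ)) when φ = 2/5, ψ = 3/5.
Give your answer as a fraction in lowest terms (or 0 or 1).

φ → φ = 2/5 → 2/5 = 1
φ ↔ ψ = 2/5 ↔ 3/5 = 4/5
(φ → φ) → (φ ↔ ψ) = 1 → 4/5 = 4/5
ψ → φ = 3/5 → 2/5 = 4/5
((φ → φ) → (φ ↔ ψ)) → (ψ → φ) = 4/5 → 4/5 = 1
ψ → ψ = 3/5 → 3/5 = 1
(((φ → φ) → (φ ↔ ψ)) → (ψ → φ)) ↔ (ψ → ψ) = 1 ↔ 1 = 1
~((((φ → φ) → (φ ↔ ψ)) → (ψ → φ)) ↔ (ψ → ψ)) = ~1 = 0
~φ = ~2/5 = 3/5
~φ ↔ φ = 3/5 ↔ 2/5 = 4/5
φ → φ = 2/5 → 2/5 = 1
φ ↔ ψ = 2/5 ↔ 3/5 = 4/5
(φ → φ) → (φ ↔ ψ) = 1 → 4/5 = 4/5
~φ = ~2/5 = 3/5
~~φ = ~3/5 = 2/5
((φ → φ) → (φ ↔ ψ)) ↔ ~~φ = 4/5 ↔ 2/5 = 3/5
(~φ ↔ φ) → (((φ → φ) → (φ ↔ ψ)) ↔ ~~φ) = 4/5 → 3/5 = 4/5
~((((φ → φ) → (φ ↔ ψ)) → (ψ → φ)) ↔ (ψ → ψ)) ↔ ((~φ ↔ φ) → (((φ → φ) → (φ ↔ ψ)) ↔ ~~φ)) = 0 ↔ 4/5 = 1/5

1/5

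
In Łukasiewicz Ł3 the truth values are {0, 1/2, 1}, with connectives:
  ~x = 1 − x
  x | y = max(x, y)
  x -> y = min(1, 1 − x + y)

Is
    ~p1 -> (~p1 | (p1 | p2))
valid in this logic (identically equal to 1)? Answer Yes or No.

Yes

p1 = 0, p2 = 0 ↦ 1
p1 = 0, p2 = 1/2 ↦ 1
p1 = 0, p2 = 1 ↦ 1
p1 = 1/2, p2 = 0 ↦ 1
p1 = 1/2, p2 = 1/2 ↦ 1
p1 = 1/2, p2 = 1 ↦ 1
p1 = 1, p2 = 0 ↦ 1
p1 = 1, p2 = 1/2 ↦ 1
p1 = 1, p2 = 1 ↦ 1
Every assignment gives a value ≥ 1.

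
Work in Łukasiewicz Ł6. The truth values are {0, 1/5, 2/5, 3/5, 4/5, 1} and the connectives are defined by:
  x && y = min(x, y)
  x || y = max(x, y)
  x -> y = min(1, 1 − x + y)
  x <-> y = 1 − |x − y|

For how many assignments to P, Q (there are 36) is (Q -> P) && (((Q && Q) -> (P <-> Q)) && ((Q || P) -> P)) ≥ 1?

21

value 1: 21 assignments (counts)
value 4/5: 5 assignments
value 3/5: 4 assignments
value 2/5: 3 assignments
value 1/5: 2 assignments
value 0: 1 assignment
So 21 of the 36 assignments meet the threshold.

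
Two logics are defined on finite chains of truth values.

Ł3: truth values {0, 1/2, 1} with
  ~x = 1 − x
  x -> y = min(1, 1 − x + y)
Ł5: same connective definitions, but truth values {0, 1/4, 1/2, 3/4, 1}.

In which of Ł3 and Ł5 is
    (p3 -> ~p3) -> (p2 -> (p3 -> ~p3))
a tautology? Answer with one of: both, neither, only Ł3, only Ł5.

In Ł3: every assignment gives 1 — tautology.
In Ł5: every assignment gives 1 — tautology.

both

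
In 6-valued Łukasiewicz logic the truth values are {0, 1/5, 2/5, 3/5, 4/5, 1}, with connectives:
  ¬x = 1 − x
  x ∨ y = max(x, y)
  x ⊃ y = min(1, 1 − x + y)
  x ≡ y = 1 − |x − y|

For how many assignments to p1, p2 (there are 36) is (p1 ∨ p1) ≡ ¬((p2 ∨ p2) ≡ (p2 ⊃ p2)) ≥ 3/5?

value 1: 6 assignments (counts)
value 4/5: 10 assignments (counts)
value 3/5: 8 assignments (counts)
value 2/5: 6 assignments
value 1/5: 4 assignments
value 0: 2 assignments
So 24 of the 36 assignments meet the threshold.

24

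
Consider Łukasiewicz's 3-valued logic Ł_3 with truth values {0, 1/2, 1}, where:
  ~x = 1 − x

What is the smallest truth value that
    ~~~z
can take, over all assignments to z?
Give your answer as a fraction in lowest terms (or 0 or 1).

Take z = 1:
~z = ~1 = 0
~~z = ~0 = 1
~~~z = ~1 = 0
No assignment yields a value below 0, so this is the minimum.

0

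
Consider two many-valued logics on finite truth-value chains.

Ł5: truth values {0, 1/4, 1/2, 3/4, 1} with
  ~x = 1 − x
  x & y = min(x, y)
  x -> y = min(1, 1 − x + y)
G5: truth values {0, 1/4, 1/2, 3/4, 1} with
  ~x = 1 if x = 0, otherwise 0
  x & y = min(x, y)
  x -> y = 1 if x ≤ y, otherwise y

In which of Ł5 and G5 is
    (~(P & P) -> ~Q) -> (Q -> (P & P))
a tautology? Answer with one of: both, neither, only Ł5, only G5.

In Ł5: every assignment gives 1 — tautology.
In G5: at P = 1/4, Q = 1/2 the value is 1/4 — not a tautology.

only Ł5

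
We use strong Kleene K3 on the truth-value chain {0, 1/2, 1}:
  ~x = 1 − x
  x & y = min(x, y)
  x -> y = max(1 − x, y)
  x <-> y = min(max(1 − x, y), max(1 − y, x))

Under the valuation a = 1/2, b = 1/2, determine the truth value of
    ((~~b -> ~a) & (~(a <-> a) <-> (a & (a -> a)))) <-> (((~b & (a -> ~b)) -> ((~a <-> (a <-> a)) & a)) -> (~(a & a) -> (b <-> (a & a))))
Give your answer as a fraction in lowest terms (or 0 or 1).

~b = ~1/2 = 1/2
~~b = ~1/2 = 1/2
~a = ~1/2 = 1/2
~~b -> ~a = 1/2 -> 1/2 = 1/2
a <-> a = 1/2 <-> 1/2 = 1/2
~(a <-> a) = ~1/2 = 1/2
a -> a = 1/2 -> 1/2 = 1/2
a & (a -> a) = 1/2 & 1/2 = 1/2
~(a <-> a) <-> (a & (a -> a)) = 1/2 <-> 1/2 = 1/2
(~~b -> ~a) & (~(a <-> a) <-> (a & (a -> a))) = 1/2 & 1/2 = 1/2
~b = ~1/2 = 1/2
~b = ~1/2 = 1/2
a -> ~b = 1/2 -> 1/2 = 1/2
~b & (a -> ~b) = 1/2 & 1/2 = 1/2
~a = ~1/2 = 1/2
a <-> a = 1/2 <-> 1/2 = 1/2
~a <-> (a <-> a) = 1/2 <-> 1/2 = 1/2
(~a <-> (a <-> a)) & a = 1/2 & 1/2 = 1/2
(~b & (a -> ~b)) -> ((~a <-> (a <-> a)) & a) = 1/2 -> 1/2 = 1/2
a & a = 1/2 & 1/2 = 1/2
~(a & a) = ~1/2 = 1/2
a & a = 1/2 & 1/2 = 1/2
b <-> (a & a) = 1/2 <-> 1/2 = 1/2
~(a & a) -> (b <-> (a & a)) = 1/2 -> 1/2 = 1/2
((~b & (a -> ~b)) -> ((~a <-> (a <-> a)) & a)) -> (~(a & a) -> (b <-> (a & a))) = 1/2 -> 1/2 = 1/2
((~~b -> ~a) & (~(a <-> a) <-> (a & (a -> a)))) <-> (((~b & (a -> ~b)) -> ((~a <-> (a <-> a)) & a)) -> (~(a & a) -> (b <-> (a & a)))) = 1/2 <-> 1/2 = 1/2

1/2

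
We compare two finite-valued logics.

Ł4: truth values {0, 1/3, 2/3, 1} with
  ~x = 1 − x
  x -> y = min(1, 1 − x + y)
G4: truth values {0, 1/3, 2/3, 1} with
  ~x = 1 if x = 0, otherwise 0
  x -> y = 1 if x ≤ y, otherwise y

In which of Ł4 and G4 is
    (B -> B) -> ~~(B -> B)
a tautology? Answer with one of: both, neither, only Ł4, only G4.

both

In Ł4: every assignment gives 1 — tautology.
In G4: every assignment gives 1 — tautology.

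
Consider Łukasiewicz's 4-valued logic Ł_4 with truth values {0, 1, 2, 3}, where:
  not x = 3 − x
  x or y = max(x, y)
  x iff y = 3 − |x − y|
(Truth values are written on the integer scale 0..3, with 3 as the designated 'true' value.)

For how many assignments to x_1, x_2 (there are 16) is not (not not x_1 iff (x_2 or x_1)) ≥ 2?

3

x_1 = 0, x_2 = 0 ↦ 0  <
x_1 = 0, x_2 = 1 ↦ 1  <
x_1 = 0, x_2 = 2 ↦ 2  ≥
x_1 = 0, x_2 = 3 ↦ 3  ≥
x_1 = 1, x_2 = 0 ↦ 0  <
x_1 = 1, x_2 = 1 ↦ 0  <
x_1 = 1, x_2 = 2 ↦ 1  <
x_1 = 1, x_2 = 3 ↦ 2  ≥
x_1 = 2, x_2 = 0 ↦ 0  <
x_1 = 2, x_2 = 1 ↦ 0  <
x_1 = 2, x_2 = 2 ↦ 0  <
x_1 = 2, x_2 = 3 ↦ 1  <
x_1 = 3, x_2 = 0 ↦ 0  <
x_1 = 3, x_2 = 1 ↦ 0  <
x_1 = 3, x_2 = 2 ↦ 0  <
x_1 = 3, x_2 = 3 ↦ 0  <
So 3 of the 16 assignments meet the threshold.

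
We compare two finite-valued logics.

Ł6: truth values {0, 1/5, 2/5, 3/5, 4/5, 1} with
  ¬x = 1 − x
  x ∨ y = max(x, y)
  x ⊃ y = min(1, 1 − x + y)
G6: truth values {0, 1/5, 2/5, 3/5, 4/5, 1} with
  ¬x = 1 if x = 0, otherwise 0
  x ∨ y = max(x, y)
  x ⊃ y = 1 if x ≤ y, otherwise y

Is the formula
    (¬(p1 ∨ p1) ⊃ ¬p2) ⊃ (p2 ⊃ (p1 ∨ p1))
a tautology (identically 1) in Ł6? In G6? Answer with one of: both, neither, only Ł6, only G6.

only Ł6

In Ł6: every assignment gives 1 — tautology.
In G6: at p1 = 1/5, p2 = 2/5 the value is 1/5 — not a tautology.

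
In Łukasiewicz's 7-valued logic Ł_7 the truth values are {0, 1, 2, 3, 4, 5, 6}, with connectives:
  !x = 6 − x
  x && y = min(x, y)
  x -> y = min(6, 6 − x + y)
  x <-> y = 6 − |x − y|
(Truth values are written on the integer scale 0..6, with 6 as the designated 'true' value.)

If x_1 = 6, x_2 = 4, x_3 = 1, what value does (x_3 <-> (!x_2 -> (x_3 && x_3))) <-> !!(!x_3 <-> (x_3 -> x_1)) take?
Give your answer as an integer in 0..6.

!x_2 = !4 = 2
x_3 && x_3 = 1 && 1 = 1
!x_2 -> (x_3 && x_3) = 2 -> 1 = 5
x_3 <-> (!x_2 -> (x_3 && x_3)) = 1 <-> 5 = 2
!x_3 = !1 = 5
x_3 -> x_1 = 1 -> 6 = 6
!x_3 <-> (x_3 -> x_1) = 5 <-> 6 = 5
!(!x_3 <-> (x_3 -> x_1)) = !5 = 1
!!(!x_3 <-> (x_3 -> x_1)) = !1 = 5
(x_3 <-> (!x_2 -> (x_3 && x_3))) <-> !!(!x_3 <-> (x_3 -> x_1)) = 2 <-> 5 = 3

3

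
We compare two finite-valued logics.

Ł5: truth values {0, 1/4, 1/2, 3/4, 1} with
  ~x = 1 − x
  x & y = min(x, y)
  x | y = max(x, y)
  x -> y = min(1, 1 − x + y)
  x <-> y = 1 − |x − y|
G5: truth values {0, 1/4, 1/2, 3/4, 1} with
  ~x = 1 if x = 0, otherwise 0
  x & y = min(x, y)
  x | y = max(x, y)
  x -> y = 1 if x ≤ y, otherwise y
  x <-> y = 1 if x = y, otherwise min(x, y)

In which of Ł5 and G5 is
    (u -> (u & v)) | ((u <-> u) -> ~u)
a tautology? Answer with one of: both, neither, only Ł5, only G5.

neither

In Ł5: at u = 1/4, v = 0 the value is 3/4 — not a tautology.
In G5: at u = 1/4, v = 0 the value is 0 — not a tautology.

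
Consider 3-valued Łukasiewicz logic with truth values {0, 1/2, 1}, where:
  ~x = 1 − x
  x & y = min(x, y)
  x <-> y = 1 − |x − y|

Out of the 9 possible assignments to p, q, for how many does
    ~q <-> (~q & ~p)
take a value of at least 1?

p = 0, q = 0 ↦ 1  ≥
p = 0, q = 1/2 ↦ 1  ≥
p = 0, q = 1 ↦ 1  ≥
p = 1/2, q = 0 ↦ 1/2  <
p = 1/2, q = 1/2 ↦ 1  ≥
p = 1/2, q = 1 ↦ 1  ≥
p = 1, q = 0 ↦ 0  <
p = 1, q = 1/2 ↦ 1/2  <
p = 1, q = 1 ↦ 1  ≥
So 6 of the 9 assignments meet the threshold.

6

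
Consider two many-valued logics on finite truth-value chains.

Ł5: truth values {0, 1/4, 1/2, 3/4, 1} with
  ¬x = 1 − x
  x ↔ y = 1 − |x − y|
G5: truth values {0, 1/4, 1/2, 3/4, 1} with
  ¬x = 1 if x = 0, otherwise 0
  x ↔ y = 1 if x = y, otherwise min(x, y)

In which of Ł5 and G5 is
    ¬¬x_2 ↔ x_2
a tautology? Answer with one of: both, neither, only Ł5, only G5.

In Ł5: every assignment gives 1 — tautology.
In G5: at x_2 = 1/4 the value is 1/4 — not a tautology.

only Ł5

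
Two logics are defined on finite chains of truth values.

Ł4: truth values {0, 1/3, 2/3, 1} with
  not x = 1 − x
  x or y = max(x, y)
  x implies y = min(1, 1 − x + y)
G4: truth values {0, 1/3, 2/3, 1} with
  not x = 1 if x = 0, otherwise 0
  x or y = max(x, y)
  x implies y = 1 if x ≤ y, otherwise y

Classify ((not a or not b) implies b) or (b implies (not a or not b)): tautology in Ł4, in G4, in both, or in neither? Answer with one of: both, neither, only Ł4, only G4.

both

In Ł4: every assignment gives 1 — tautology.
In G4: every assignment gives 1 — tautology.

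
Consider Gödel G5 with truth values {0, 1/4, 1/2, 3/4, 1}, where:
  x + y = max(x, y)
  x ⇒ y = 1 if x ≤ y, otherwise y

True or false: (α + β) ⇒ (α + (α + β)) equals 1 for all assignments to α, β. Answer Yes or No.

At α = 1/4, β = 1, for instance:
α + β = 1/4 + 1 = 1
α + (α + β) = 1/4 + 1 = 1
(α + β) ⇒ (α + (α + β)) = 1 ⇒ 1 = 1
and checking the remaining 24 assignments likewise gives ≥ 1 in every case.

Yes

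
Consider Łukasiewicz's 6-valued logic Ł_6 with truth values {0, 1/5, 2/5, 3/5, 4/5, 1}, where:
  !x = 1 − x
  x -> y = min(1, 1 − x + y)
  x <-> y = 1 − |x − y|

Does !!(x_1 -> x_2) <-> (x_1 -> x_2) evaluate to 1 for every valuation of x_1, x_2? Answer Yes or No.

At x_1 = 1/5, x_2 = 1/5, for instance:
x_1 -> x_2 = 1/5 -> 1/5 = 1
!(x_1 -> x_2) = !1 = 0
!!(x_1 -> x_2) = !0 = 1
!!(x_1 -> x_2) <-> (x_1 -> x_2) = 1 <-> 1 = 1
and checking the remaining 35 assignments likewise gives ≥ 1 in every case.

Yes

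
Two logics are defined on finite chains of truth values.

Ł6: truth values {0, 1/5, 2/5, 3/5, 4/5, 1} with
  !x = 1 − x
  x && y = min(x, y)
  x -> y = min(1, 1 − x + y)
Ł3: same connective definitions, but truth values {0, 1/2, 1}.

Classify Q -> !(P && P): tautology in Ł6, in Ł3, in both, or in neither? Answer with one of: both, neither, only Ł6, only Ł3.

neither

In Ł6: at P = 1/5, Q = 1 the value is 4/5 — not a tautology.
In Ł3: at P = 1/2, Q = 1 the value is 1/2 — not a tautology.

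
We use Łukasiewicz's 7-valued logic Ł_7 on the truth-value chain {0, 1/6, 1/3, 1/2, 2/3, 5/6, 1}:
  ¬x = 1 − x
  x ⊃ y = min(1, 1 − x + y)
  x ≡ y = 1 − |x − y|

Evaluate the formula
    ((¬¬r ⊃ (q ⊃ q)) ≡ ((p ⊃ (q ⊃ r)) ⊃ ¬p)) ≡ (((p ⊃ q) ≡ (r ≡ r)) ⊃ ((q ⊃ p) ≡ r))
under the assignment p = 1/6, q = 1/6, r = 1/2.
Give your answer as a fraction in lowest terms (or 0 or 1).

2/3

¬r = ¬1/2 = 1/2
¬¬r = ¬1/2 = 1/2
q ⊃ q = 1/6 ⊃ 1/6 = 1
¬¬r ⊃ (q ⊃ q) = 1/2 ⊃ 1 = 1
q ⊃ r = 1/6 ⊃ 1/2 = 1
p ⊃ (q ⊃ r) = 1/6 ⊃ 1 = 1
¬p = ¬1/6 = 5/6
(p ⊃ (q ⊃ r)) ⊃ ¬p = 1 ⊃ 5/6 = 5/6
(¬¬r ⊃ (q ⊃ q)) ≡ ((p ⊃ (q ⊃ r)) ⊃ ¬p) = 1 ≡ 5/6 = 5/6
p ⊃ q = 1/6 ⊃ 1/6 = 1
r ≡ r = 1/2 ≡ 1/2 = 1
(p ⊃ q) ≡ (r ≡ r) = 1 ≡ 1 = 1
q ⊃ p = 1/6 ⊃ 1/6 = 1
(q ⊃ p) ≡ r = 1 ≡ 1/2 = 1/2
((p ⊃ q) ≡ (r ≡ r)) ⊃ ((q ⊃ p) ≡ r) = 1 ⊃ 1/2 = 1/2
((¬¬r ⊃ (q ⊃ q)) ≡ ((p ⊃ (q ⊃ r)) ⊃ ¬p)) ≡ (((p ⊃ q) ≡ (r ≡ r)) ⊃ ((q ⊃ p) ≡ r)) = 5/6 ≡ 1/2 = 2/3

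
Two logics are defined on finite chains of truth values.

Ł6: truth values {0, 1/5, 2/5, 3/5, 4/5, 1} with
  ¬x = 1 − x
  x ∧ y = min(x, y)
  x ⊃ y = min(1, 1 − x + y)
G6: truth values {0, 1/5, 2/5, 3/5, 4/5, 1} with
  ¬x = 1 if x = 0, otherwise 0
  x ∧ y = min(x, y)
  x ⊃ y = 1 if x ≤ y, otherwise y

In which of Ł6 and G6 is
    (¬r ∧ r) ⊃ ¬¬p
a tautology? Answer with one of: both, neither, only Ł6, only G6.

only G6

In Ł6: at p = 0, r = 1/5 the value is 4/5 — not a tautology.
In G6: every assignment gives 1 — tautology.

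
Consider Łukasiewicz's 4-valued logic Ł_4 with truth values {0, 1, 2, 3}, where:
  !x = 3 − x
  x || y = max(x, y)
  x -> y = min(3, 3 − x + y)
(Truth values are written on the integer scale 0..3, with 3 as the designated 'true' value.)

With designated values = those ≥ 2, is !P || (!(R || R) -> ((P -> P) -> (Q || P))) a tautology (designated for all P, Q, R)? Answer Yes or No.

Yes

At P = 3, Q = 3, R = 2, for instance:
!P = !3 = 0
R || R = 2 || 2 = 2
!(R || R) = !2 = 1
P -> P = 3 -> 3 = 3
Q || P = 3 || 3 = 3
(P -> P) -> (Q || P) = 3 -> 3 = 3
!(R || R) -> ((P -> P) -> (Q || P)) = 1 -> 3 = 3
!P || (!(R || R) -> ((P -> P) -> (Q || P))) = 0 || 3 = 3
and checking the remaining 63 assignments likewise gives ≥ 2 in every case.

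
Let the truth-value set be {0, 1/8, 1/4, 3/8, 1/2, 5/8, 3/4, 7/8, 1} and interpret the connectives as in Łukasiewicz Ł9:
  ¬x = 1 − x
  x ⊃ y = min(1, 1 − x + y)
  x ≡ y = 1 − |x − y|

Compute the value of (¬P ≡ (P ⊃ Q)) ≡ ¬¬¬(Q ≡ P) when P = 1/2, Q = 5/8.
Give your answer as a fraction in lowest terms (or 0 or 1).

¬P = ¬1/2 = 1/2
P ⊃ Q = 1/2 ⊃ 5/8 = 1
¬P ≡ (P ⊃ Q) = 1/2 ≡ 1 = 1/2
Q ≡ P = 5/8 ≡ 1/2 = 7/8
¬(Q ≡ P) = ¬7/8 = 1/8
¬¬(Q ≡ P) = ¬1/8 = 7/8
¬¬¬(Q ≡ P) = ¬7/8 = 1/8
(¬P ≡ (P ⊃ Q)) ≡ ¬¬¬(Q ≡ P) = 1/2 ≡ 1/8 = 5/8

5/8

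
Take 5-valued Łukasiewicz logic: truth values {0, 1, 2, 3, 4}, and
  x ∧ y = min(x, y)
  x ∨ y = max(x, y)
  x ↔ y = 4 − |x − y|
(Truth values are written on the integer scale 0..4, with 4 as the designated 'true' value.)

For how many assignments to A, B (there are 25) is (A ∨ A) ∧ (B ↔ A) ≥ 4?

1

value 4: 1 assignment (counts)
value 3: 4 assignments
value 2: 7 assignments
value 1: 7 assignments
value 0: 6 assignments
So 1 of the 25 assignments meets the threshold.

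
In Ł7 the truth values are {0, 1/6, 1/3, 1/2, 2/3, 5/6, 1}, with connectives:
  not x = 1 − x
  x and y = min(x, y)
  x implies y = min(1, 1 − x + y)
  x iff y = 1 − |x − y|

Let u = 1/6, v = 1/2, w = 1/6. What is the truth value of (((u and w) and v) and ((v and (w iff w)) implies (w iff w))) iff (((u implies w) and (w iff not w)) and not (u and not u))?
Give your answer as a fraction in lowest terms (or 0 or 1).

u and w = 1/6 and 1/6 = 1/6
(u and w) and v = 1/6 and 1/2 = 1/6
w iff w = 1/6 iff 1/6 = 1
v and (w iff w) = 1/2 and 1 = 1/2
w iff w = 1/6 iff 1/6 = 1
(v and (w iff w)) implies (w iff w) = 1/2 implies 1 = 1
((u and w) and v) and ((v and (w iff w)) implies (w iff w)) = 1/6 and 1 = 1/6
u implies w = 1/6 implies 1/6 = 1
not w = not 1/6 = 5/6
w iff not w = 1/6 iff 5/6 = 1/3
(u implies w) and (w iff not w) = 1 and 1/3 = 1/3
not u = not 1/6 = 5/6
u and not u = 1/6 and 5/6 = 1/6
not (u and not u) = not 1/6 = 5/6
((u implies w) and (w iff not w)) and not (u and not u) = 1/3 and 5/6 = 1/3
(((u and w) and v) and ((v and (w iff w)) implies (w iff w))) iff (((u implies w) and (w iff not w)) and not (u and not u)) = 1/6 iff 1/3 = 5/6

5/6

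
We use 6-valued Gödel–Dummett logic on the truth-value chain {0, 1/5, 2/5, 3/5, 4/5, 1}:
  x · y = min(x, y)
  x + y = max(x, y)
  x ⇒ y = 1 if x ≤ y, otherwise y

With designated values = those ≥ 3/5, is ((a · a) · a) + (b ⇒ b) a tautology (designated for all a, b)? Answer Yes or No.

Yes

At a = 2/5, b = 3/5, for instance:
a · a = 2/5 · 2/5 = 2/5
(a · a) · a = 2/5 · 2/5 = 2/5
b ⇒ b = 3/5 ⇒ 3/5 = 1
((a · a) · a) + (b ⇒ b) = 2/5 + 1 = 1
and checking the remaining 35 assignments likewise gives ≥ 3/5 in every case.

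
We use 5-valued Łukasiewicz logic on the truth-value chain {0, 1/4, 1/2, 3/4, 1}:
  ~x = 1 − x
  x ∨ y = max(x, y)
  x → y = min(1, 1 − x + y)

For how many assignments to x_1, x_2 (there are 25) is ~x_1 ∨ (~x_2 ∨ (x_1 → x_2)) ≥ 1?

value 1: 19 assignments (counts)
value 3/4: 5 assignments
value 1/2: 1 assignment
So 19 of the 25 assignments meet the threshold.

19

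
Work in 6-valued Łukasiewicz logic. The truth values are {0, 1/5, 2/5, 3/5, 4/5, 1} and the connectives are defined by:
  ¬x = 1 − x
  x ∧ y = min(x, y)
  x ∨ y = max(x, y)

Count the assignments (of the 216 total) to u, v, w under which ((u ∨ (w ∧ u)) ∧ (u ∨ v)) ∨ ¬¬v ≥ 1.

value 1: 66 assignments (counts)
value 4/5: 54 assignments
value 3/5: 42 assignments
value 2/5: 30 assignments
value 1/5: 18 assignments
value 0: 6 assignments
So 66 of the 216 assignments meet the threshold.

66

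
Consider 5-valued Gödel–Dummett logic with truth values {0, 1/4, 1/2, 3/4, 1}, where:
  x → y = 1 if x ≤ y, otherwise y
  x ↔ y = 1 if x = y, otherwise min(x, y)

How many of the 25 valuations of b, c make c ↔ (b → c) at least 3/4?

value 1: 15 assignments (counts)
value 3/4: 4 assignments (counts)
value 1/2: 3 assignments
value 1/4: 2 assignments
value 0: 1 assignment
So 19 of the 25 assignments meet the threshold.

19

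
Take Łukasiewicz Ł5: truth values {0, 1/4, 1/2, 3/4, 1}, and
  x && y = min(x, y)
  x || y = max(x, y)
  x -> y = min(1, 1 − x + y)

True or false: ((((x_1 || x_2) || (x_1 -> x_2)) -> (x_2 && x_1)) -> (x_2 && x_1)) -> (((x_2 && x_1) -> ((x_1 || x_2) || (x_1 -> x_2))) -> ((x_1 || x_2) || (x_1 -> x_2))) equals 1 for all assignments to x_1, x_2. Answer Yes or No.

At x_1 = 1/4, x_2 = 1/2, for instance:
x_1 || x_2 = 1/4 || 1/2 = 1/2
x_1 -> x_2 = 1/4 -> 1/2 = 1
(x_1 || x_2) || (x_1 -> x_2) = 1/2 || 1 = 1
x_2 && x_1 = 1/2 && 1/4 = 1/4
((x_1 || x_2) || (x_1 -> x_2)) -> (x_2 && x_1) = 1 -> 1/4 = 1/4
(((x_1 || x_2) || (x_1 -> x_2)) -> (x_2 && x_1)) -> (x_2 && x_1) = 1/4 -> 1/4 = 1
(x_2 && x_1) -> ((x_1 || x_2) || (x_1 -> x_2)) = 1/4 -> 1 = 1
((x_2 && x_1) -> ((x_1 || x_2) || (x_1 -> x_2))) -> ((x_1 || x_2) || (x_1 -> x_2)) = 1 -> 1 = 1
((((x_1 || x_2) || (x_1 -> x_2)) -> (x_2 && x_1)) -> (x_2 && x_1)) -> (((x_2 && x_1) -> ((x_1 || x_2) || (x_1 -> x_2))) -> ((x_1 || x_2) || (x_1 -> x_2))) = 1 -> 1 = 1
and checking the remaining 24 assignments likewise gives ≥ 1 in every case.

Yes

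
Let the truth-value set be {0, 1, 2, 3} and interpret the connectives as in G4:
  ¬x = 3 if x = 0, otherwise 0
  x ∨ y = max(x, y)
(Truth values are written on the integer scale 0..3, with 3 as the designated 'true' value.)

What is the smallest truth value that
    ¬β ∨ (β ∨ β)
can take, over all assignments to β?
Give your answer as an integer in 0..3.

1

Take β = 1:
¬β = ¬1 = 0
β ∨ β = 1 ∨ 1 = 1
¬β ∨ (β ∨ β) = 0 ∨ 1 = 1
No assignment yields a value below 1, so this is the minimum.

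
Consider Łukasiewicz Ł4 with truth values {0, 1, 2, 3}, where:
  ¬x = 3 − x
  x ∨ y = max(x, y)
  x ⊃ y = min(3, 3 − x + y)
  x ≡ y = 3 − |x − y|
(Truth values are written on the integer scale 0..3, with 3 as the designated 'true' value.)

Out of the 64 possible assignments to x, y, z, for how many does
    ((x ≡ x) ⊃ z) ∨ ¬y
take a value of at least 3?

value 3: 28 assignments (counts)
value 2: 20 assignments
value 1: 12 assignments
value 0: 4 assignments
So 28 of the 64 assignments meet the threshold.

28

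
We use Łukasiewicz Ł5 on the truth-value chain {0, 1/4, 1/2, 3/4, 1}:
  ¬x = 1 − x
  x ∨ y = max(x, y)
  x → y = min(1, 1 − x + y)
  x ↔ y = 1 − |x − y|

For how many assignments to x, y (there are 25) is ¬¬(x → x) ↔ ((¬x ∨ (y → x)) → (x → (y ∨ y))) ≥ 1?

15

value 1: 15 assignments (counts)
value 3/4: 4 assignments
value 1/2: 3 assignments
value 1/4: 2 assignments
value 0: 1 assignment
So 15 of the 25 assignments meet the threshold.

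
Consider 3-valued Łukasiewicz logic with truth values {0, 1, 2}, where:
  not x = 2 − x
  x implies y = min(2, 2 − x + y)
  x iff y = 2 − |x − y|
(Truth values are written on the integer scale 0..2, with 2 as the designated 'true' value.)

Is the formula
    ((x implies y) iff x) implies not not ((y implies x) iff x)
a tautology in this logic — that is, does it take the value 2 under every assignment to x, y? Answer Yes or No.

Counterexample: take x = 1, y = 0.
x implies y = 1 implies 0 = 1
(x implies y) iff x = 1 iff 1 = 2
y implies x = 0 implies 1 = 2
(y implies x) iff x = 2 iff 1 = 1
not ((y implies x) iff x) = not 1 = 1
not not ((y implies x) iff x) = not 1 = 1
((x implies y) iff x) implies not not ((y implies x) iff x) = 2 implies 1 = 1
This gives 1 ≠ 2.

No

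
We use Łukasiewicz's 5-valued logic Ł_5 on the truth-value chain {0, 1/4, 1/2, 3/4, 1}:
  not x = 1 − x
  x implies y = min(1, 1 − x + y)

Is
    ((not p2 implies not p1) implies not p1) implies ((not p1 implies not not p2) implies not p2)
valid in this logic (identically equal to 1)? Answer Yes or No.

No

Counterexample: take p1 = 0, p2 = 3/4.
not p2 = not 3/4 = 1/4
not p1 = not 0 = 1
not p2 implies not p1 = 1/4 implies 1 = 1
not p1 = not 0 = 1
(not p2 implies not p1) implies not p1 = 1 implies 1 = 1
not p1 = not 0 = 1
not p2 = not 3/4 = 1/4
not not p2 = not 1/4 = 3/4
not p1 implies not not p2 = 1 implies 3/4 = 3/4
not p2 = not 3/4 = 1/4
(not p1 implies not not p2) implies not p2 = 3/4 implies 1/4 = 1/2
((not p2 implies not p1) implies not p1) implies ((not p1 implies not not p2) implies not p2) = 1 implies 1/2 = 1/2
This gives 1/2 ≠ 1.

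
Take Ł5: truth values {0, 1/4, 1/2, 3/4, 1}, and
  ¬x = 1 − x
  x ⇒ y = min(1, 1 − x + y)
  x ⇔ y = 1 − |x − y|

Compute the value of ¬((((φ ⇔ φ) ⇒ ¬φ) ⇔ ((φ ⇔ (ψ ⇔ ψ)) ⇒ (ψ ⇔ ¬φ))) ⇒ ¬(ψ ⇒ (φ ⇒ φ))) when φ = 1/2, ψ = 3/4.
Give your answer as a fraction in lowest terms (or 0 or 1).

φ ⇔ φ = 1/2 ⇔ 1/2 = 1
¬φ = ¬1/2 = 1/2
(φ ⇔ φ) ⇒ ¬φ = 1 ⇒ 1/2 = 1/2
ψ ⇔ ψ = 3/4 ⇔ 3/4 = 1
φ ⇔ (ψ ⇔ ψ) = 1/2 ⇔ 1 = 1/2
¬φ = ¬1/2 = 1/2
ψ ⇔ ¬φ = 3/4 ⇔ 1/2 = 3/4
(φ ⇔ (ψ ⇔ ψ)) ⇒ (ψ ⇔ ¬φ) = 1/2 ⇒ 3/4 = 1
((φ ⇔ φ) ⇒ ¬φ) ⇔ ((φ ⇔ (ψ ⇔ ψ)) ⇒ (ψ ⇔ ¬φ)) = 1/2 ⇔ 1 = 1/2
φ ⇒ φ = 1/2 ⇒ 1/2 = 1
ψ ⇒ (φ ⇒ φ) = 3/4 ⇒ 1 = 1
¬(ψ ⇒ (φ ⇒ φ)) = ¬1 = 0
(((φ ⇔ φ) ⇒ ¬φ) ⇔ ((φ ⇔ (ψ ⇔ ψ)) ⇒ (ψ ⇔ ¬φ))) ⇒ ¬(ψ ⇒ (φ ⇒ φ)) = 1/2 ⇒ 0 = 1/2
¬((((φ ⇔ φ) ⇒ ¬φ) ⇔ ((φ ⇔ (ψ ⇔ ψ)) ⇒ (ψ ⇔ ¬φ))) ⇒ ¬(ψ ⇒ (φ ⇒ φ))) = ¬1/2 = 1/2

1/2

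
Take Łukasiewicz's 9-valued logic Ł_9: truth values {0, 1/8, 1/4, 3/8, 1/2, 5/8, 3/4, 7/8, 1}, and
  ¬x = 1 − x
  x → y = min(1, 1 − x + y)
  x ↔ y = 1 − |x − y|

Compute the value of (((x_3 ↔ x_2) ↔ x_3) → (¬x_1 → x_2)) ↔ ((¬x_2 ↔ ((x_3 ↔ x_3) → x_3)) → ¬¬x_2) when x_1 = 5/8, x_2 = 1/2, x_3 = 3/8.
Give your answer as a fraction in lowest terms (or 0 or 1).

5/8

x_3 ↔ x_2 = 3/8 ↔ 1/2 = 7/8
(x_3 ↔ x_2) ↔ x_3 = 7/8 ↔ 3/8 = 1/2
¬x_1 = ¬5/8 = 3/8
¬x_1 → x_2 = 3/8 → 1/2 = 1
((x_3 ↔ x_2) ↔ x_3) → (¬x_1 → x_2) = 1/2 → 1 = 1
¬x_2 = ¬1/2 = 1/2
x_3 ↔ x_3 = 3/8 ↔ 3/8 = 1
(x_3 ↔ x_3) → x_3 = 1 → 3/8 = 3/8
¬x_2 ↔ ((x_3 ↔ x_3) → x_3) = 1/2 ↔ 3/8 = 7/8
¬x_2 = ¬1/2 = 1/2
¬¬x_2 = ¬1/2 = 1/2
(¬x_2 ↔ ((x_3 ↔ x_3) → x_3)) → ¬¬x_2 = 7/8 → 1/2 = 5/8
(((x_3 ↔ x_2) ↔ x_3) → (¬x_1 → x_2)) ↔ ((¬x_2 ↔ ((x_3 ↔ x_3) → x_3)) → ¬¬x_2) = 1 ↔ 5/8 = 5/8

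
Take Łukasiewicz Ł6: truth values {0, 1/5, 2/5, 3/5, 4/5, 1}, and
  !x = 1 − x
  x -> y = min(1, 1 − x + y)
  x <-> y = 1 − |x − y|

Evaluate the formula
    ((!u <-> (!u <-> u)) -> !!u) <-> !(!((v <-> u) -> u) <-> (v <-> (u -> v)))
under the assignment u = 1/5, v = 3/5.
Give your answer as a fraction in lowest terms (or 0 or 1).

3/5

!u = !1/5 = 4/5
!u = !1/5 = 4/5
!u <-> u = 4/5 <-> 1/5 = 2/5
!u <-> (!u <-> u) = 4/5 <-> 2/5 = 3/5
!u = !1/5 = 4/5
!!u = !4/5 = 1/5
(!u <-> (!u <-> u)) -> !!u = 3/5 -> 1/5 = 3/5
v <-> u = 3/5 <-> 1/5 = 3/5
(v <-> u) -> u = 3/5 -> 1/5 = 3/5
!((v <-> u) -> u) = !3/5 = 2/5
u -> v = 1/5 -> 3/5 = 1
v <-> (u -> v) = 3/5 <-> 1 = 3/5
!((v <-> u) -> u) <-> (v <-> (u -> v)) = 2/5 <-> 3/5 = 4/5
!(!((v <-> u) -> u) <-> (v <-> (u -> v))) = !4/5 = 1/5
((!u <-> (!u <-> u)) -> !!u) <-> !(!((v <-> u) -> u) <-> (v <-> (u -> v))) = 3/5 <-> 1/5 = 3/5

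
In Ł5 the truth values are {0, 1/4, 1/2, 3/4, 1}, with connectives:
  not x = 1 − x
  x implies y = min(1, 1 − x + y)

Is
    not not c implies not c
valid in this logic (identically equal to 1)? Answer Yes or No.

Counterexample: take c = 3/4.
not c = not 3/4 = 1/4
not not c = not 1/4 = 3/4
not c = not 3/4 = 1/4
not not c implies not c = 3/4 implies 1/4 = 1/2
This gives 1/2 ≠ 1.

No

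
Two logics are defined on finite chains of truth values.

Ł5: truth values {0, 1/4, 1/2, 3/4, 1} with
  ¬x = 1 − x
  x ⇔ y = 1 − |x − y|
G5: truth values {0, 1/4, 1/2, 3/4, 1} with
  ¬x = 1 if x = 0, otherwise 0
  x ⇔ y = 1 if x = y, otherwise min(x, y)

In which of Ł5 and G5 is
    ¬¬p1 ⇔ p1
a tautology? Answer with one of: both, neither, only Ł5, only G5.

only Ł5

In Ł5: every assignment gives 1 — tautology.
In G5: at p1 = 1/4 the value is 1/4 — not a tautology.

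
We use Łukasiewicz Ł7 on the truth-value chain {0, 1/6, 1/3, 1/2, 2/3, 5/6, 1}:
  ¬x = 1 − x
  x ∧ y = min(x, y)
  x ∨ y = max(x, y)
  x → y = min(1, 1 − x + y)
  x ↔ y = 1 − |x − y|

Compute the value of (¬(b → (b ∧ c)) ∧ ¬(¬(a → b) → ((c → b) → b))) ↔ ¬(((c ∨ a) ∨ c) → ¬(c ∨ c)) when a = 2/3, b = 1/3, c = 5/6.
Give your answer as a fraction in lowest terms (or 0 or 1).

1/3

b ∧ c = 1/3 ∧ 5/6 = 1/3
b → (b ∧ c) = 1/3 → 1/3 = 1
¬(b → (b ∧ c)) = ¬1 = 0
a → b = 2/3 → 1/3 = 2/3
¬(a → b) = ¬2/3 = 1/3
c → b = 5/6 → 1/3 = 1/2
(c → b) → b = 1/2 → 1/3 = 5/6
¬(a → b) → ((c → b) → b) = 1/3 → 5/6 = 1
¬(¬(a → b) → ((c → b) → b)) = ¬1 = 0
¬(b → (b ∧ c)) ∧ ¬(¬(a → b) → ((c → b) → b)) = 0 ∧ 0 = 0
c ∨ a = 5/6 ∨ 2/3 = 5/6
(c ∨ a) ∨ c = 5/6 ∨ 5/6 = 5/6
c ∨ c = 5/6 ∨ 5/6 = 5/6
¬(c ∨ c) = ¬5/6 = 1/6
((c ∨ a) ∨ c) → ¬(c ∨ c) = 5/6 → 1/6 = 1/3
¬(((c ∨ a) ∨ c) → ¬(c ∨ c)) = ¬1/3 = 2/3
(¬(b → (b ∧ c)) ∧ ¬(¬(a → b) → ((c → b) → b))) ↔ ¬(((c ∨ a) ∨ c) → ¬(c ∨ c)) = 0 ↔ 2/3 = 1/3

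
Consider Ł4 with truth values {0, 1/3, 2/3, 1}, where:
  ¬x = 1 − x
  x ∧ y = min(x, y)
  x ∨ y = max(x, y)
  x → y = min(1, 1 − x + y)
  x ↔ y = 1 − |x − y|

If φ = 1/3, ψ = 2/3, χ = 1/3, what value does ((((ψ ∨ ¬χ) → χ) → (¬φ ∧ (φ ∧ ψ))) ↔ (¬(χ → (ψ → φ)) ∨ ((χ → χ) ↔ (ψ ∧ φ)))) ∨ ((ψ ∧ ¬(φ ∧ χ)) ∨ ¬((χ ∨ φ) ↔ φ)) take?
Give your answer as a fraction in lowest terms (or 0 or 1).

¬χ = ¬1/3 = 2/3
ψ ∨ ¬χ = 2/3 ∨ 2/3 = 2/3
(ψ ∨ ¬χ) → χ = 2/3 → 1/3 = 2/3
¬φ = ¬1/3 = 2/3
φ ∧ ψ = 1/3 ∧ 2/3 = 1/3
¬φ ∧ (φ ∧ ψ) = 2/3 ∧ 1/3 = 1/3
((ψ ∨ ¬χ) → χ) → (¬φ ∧ (φ ∧ ψ)) = 2/3 → 1/3 = 2/3
ψ → φ = 2/3 → 1/3 = 2/3
χ → (ψ → φ) = 1/3 → 2/3 = 1
¬(χ → (ψ → φ)) = ¬1 = 0
χ → χ = 1/3 → 1/3 = 1
ψ ∧ φ = 2/3 ∧ 1/3 = 1/3
(χ → χ) ↔ (ψ ∧ φ) = 1 ↔ 1/3 = 1/3
¬(χ → (ψ → φ)) ∨ ((χ → χ) ↔ (ψ ∧ φ)) = 0 ∨ 1/3 = 1/3
(((ψ ∨ ¬χ) → χ) → (¬φ ∧ (φ ∧ ψ))) ↔ (¬(χ → (ψ → φ)) ∨ ((χ → χ) ↔ (ψ ∧ φ))) = 2/3 ↔ 1/3 = 2/3
φ ∧ χ = 1/3 ∧ 1/3 = 1/3
¬(φ ∧ χ) = ¬1/3 = 2/3
ψ ∧ ¬(φ ∧ χ) = 2/3 ∧ 2/3 = 2/3
χ ∨ φ = 1/3 ∨ 1/3 = 1/3
(χ ∨ φ) ↔ φ = 1/3 ↔ 1/3 = 1
¬((χ ∨ φ) ↔ φ) = ¬1 = 0
(ψ ∧ ¬(φ ∧ χ)) ∨ ¬((χ ∨ φ) ↔ φ) = 2/3 ∨ 0 = 2/3
((((ψ ∨ ¬χ) → χ) → (¬φ ∧ (φ ∧ ψ))) ↔ (¬(χ → (ψ → φ)) ∨ ((χ → χ) ↔ (ψ ∧ φ)))) ∨ ((ψ ∧ ¬(φ ∧ χ)) ∨ ¬((χ ∨ φ) ↔ φ)) = 2/3 ∨ 2/3 = 2/3

2/3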